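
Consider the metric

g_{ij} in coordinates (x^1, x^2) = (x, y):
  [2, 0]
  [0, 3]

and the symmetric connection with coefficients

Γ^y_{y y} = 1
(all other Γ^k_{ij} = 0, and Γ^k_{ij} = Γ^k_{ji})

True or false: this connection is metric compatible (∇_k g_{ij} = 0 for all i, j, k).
Using ∇_k g_{ij} = ∂_k g_{ij} - Γ^m_{ki} g_{mj} - Γ^m_{kj} g_{im}:
∇_y g_{yy} = (0) - (3) - (3) = -6 ≠ 0
So the connection is not metric compatible (it is not the Levi-Civita connection).
False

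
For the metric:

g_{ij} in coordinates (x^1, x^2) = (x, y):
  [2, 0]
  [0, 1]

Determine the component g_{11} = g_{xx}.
With x^1 = x, x^2 = y, g_{11} = g_{xx} is the row-1, column-1 entry of the matrix.
g_{11} = 2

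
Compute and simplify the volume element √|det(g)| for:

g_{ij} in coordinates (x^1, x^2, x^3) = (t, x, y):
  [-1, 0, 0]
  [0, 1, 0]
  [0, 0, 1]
det(g) = -1
√|det(g)| = 1
Volume element: dV = 1 dt dx dy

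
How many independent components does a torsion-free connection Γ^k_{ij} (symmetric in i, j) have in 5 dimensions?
Γ^k_{ij} has n choices for the upper index and n(n+1)/2 independent symmetric lower index pairs.
Total = 5 × 5×6/2 = 5 × 15 = 75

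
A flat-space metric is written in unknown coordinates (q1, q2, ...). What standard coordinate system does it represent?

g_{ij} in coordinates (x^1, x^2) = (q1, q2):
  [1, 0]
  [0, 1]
All components are constant and the metric is the identity, i.e. orthonormal rectilinear coordinates.
Cartesian (2D) coordinates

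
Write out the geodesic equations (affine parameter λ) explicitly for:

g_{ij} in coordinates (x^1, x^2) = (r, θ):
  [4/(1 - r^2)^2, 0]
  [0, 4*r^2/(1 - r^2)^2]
Geodesic equation: d^2x^k/dλ^2 + Γ^k_{ij} (dx^i/dλ)(dx^j/dλ) = 0.
Non-zero Christoffel symbols:
Γ^r_{r r} = 2*r/(1 - r^2)
Γ^r_{θ θ} = (r^3 + r)/(r^2 - 1)
Γ^θ_{r θ} = (-r^2 - 1)/(r^3 - r)
Substituting (the symmetric pair Γ^k_{ij}, Γ^k_{ji} combines into a factor 2):
d^2r/dλ^2 + (2*r/(1 - r^2)) (dr/dλ)^2 + ((r^3 + r)/(r^2 - 1)) (dθ/dλ)^2 = 0
d^2θ/dλ^2 + ((-2*r^2 - 2)/(r^3 - r)) (dr/dλ)(dθ/dλ) = 0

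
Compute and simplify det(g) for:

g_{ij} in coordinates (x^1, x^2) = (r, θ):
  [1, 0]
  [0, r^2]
For a 2×2 metric: det(g) = g_{11}·g_{22} - g_{12}·g_{21}
= (1)·(r^2) - (0)·(0)
= r^2 - 0
det(g) = r^2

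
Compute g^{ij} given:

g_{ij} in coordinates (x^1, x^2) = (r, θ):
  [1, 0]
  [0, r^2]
The metric is diagonal, so g^{ij} is diagonal with entries 1/g_{ii}: diag(1, 1/(r^2)).
g^{ij}:
  [1, 0]
  [0, 1/r^2]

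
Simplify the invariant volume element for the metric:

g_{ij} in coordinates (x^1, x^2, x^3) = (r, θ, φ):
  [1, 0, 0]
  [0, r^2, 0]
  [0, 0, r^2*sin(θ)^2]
det(g) = r^4*sin(θ)^2
√|det(g)| = r^2*sin(θ) (taking 0 < θ < π so that |sin(θ)| = sin(θ))
Volume element: dV = r^2*sin(θ) dr dθ dφ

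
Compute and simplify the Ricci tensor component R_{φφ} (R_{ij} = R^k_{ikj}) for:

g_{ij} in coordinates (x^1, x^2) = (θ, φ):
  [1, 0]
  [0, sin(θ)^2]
Non-zero Christoffel symbols (Γ^k_{ij} = Γ^k_{ji}):
Γ^θ_{φ φ} = -sin(2*θ)/2
Γ^φ_{θ φ} = 1/tan(θ)
R^θ_{φ θ φ} = ∂_θ Γ^θ_{φ φ} - ∂_φ Γ^θ_{φ θ} + Γ^θ_{θ m} Γ^m_{φ φ} - Γ^θ_{φ m} Γ^m_{φ θ}
  = (-cos(2*θ)) - (0) + (0) - (-cos(θ)^2) = sin(θ)^2
R^φ_{φ φ φ} = 0 (a repeated index in an antisymmetric pair)
R_{φφ} = R^θ_{φ θ φ} + R^φ_{φ φ φ} = (sin(θ)^2) + (0) = sin(θ)^2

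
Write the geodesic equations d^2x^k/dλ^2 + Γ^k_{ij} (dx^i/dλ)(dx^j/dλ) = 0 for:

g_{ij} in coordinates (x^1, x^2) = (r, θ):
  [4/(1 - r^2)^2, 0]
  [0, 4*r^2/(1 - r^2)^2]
Geodesic equation: d^2x^k/dλ^2 + Γ^k_{ij} (dx^i/dλ)(dx^j/dλ) = 0.
Non-zero Christoffel symbols:
Γ^r_{r r} = 2*r/(1 - r^2)
Γ^r_{θ θ} = (r^3 + r)/(r^2 - 1)
Γ^θ_{r θ} = (-r^2 - 1)/(r^3 - r)
Substituting (the symmetric pair Γ^k_{ij}, Γ^k_{ji} combines into a factor 2):
d^2r/dλ^2 + (2*r/(1 - r^2)) (dr/dλ)^2 + ((r^3 + r)/(r^2 - 1)) (dθ/dλ)^2 = 0
d^2θ/dλ^2 + ((-2*r^2 - 2)/(r^3 - r)) (dr/dλ)(dθ/dλ) = 0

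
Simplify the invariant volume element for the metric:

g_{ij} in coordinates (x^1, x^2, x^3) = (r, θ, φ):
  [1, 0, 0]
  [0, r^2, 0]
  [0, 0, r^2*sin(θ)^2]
det(g) = r^4*sin(θ)^2
√|det(g)| = r^2*sin(θ) (taking 0 < θ < π so that |sin(θ)| = sin(θ))
Volume element: dV = r^2*sin(θ) dr dθ dφ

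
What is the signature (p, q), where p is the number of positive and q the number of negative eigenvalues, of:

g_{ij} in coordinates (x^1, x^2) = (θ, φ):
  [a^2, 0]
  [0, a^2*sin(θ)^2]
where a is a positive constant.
The metric is diagonal, so its eigenvalues are the diagonal entries: a^2, a^2*sin(θ)^2 (at a generic point, where coordinate-dependent entries are positive).
2 positive, 0 negative.
(2, 0) - Riemannian (positive definite)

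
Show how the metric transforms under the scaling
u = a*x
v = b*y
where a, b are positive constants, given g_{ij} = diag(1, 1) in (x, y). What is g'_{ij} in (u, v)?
Invert the transformation: x = u/a, y = v/b
g'_{ij} = (∂x^k/∂x'^i)(∂x^l/∂x'^j) g_{kl}; with g_{kl} = δ_{kl} this is Σ_k (∂x^k/∂x'^i)(∂x^k/∂x'^j).
Jacobian: ∂x/∂u = 1/a, ∂x/∂v = 0, ∂y/∂u = 0, ∂y/∂v = 1/b
g'_{uu} = (1/a)(1/a) + (0)(0) = 1/a^2
g'_{uv} = (1/a)(0) + (0)(1/b) = 0
g'_{vv} = (0)(0) + (1/b)(1/b) = 1/b^2
g'_{ij} = diag(1/a^2, 1/b^2)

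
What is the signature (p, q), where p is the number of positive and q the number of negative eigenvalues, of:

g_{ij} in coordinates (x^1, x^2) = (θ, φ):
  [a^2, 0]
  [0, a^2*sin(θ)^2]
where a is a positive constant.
The metric is diagonal, so its eigenvalues are the diagonal entries: a^2, a^2*sin(θ)^2 (at a generic point, where coordinate-dependent entries are positive).
2 positive, 0 negative.
(2, 0) - Riemannian (positive definite)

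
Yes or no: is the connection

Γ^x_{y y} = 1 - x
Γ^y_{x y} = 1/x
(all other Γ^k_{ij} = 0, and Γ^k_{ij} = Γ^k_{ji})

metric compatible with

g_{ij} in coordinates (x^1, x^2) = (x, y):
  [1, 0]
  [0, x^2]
Using ∇_k g_{ij} = ∂_k g_{ij} - Γ^m_{ki} g_{mj} - Γ^m_{kj} g_{im}:
∇_y g_{xy} = (0) - (x) - (1 - x) = -1 ≠ 0
So the connection is not metric compatible (it is not the Levi-Civita connection).
No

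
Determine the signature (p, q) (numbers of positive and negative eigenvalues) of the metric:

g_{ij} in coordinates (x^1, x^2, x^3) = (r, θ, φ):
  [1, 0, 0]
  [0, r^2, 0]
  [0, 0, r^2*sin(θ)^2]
The metric is diagonal, so its eigenvalues are the diagonal entries: 1, r^2, r^2*sin(θ)^2 (at a generic point, where coordinate-dependent entries are positive).
3 positive, 0 negative.
(3, 0) - Riemannian (positive definite)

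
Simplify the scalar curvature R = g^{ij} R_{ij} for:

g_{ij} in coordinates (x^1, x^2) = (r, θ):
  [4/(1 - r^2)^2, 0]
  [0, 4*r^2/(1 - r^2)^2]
Non-zero Christoffel symbols (Γ^k_{ij} = Γ^k_{ji}):
Γ^r_{r r} = 2*r/(1 - r^2)
Γ^r_{θ θ} = (r^3 + r)/(r^2 - 1)
Γ^θ_{r θ} = (-r^2 - 1)/(r^3 - r)
Ricci tensor (R_{ij} = R^k_{ikj}): R_{rr} = -4/(r^2 - 1)^2, R_{rθ} = 0, R_{θθ} = -4*r^2/(r^2 - 1)^2
Inverse metric: g^{rr} = (1 - r^2)^2/4, g^{θθ} = (1 - r^2)^2/(4*r^2)
R = g^{ij} R_{ij} = ((1 - r^2)^2/4)(-4/(r^2 - 1)^2) + ((1 - r^2)^2/(4*r^2))(-4*r^2/(r^2 - 1)^2) = -2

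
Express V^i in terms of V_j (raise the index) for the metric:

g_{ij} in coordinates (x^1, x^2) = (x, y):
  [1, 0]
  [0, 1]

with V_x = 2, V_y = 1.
Inverse metric (diagonal): g^{xx} = 1, g^{yy} = 1
V^i = g^{ij} V_j:
V^x = (1)(2) + (0)(1) = 2
V^y = (0)(2) + (1)(1) = 1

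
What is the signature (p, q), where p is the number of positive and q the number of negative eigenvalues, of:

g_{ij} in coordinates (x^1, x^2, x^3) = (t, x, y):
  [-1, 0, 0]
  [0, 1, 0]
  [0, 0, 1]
The metric is diagonal, so its eigenvalues are the diagonal entries: -1, 1, 1 (at a generic point, where coordinate-dependent entries are positive).
2 positive, 1 negative.
(2, 1) - Lorentzian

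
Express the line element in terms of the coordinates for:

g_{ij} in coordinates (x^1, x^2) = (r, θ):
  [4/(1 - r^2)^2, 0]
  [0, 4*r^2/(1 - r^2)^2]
ds^2 = g_{ij} dx^i dx^j; only the non-zero components contribute.
ds^2 = (4/(1 - r^2)^2) dr^2 + (4*r^2/(1 - r^2)^2) dθ^2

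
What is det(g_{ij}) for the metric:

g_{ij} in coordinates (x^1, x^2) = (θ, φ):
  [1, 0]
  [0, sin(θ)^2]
For a 2×2 metric: det(g) = g_{11}·g_{22} - g_{12}·g_{21}
= (1)·(sin(θ)^2) - (0)·(0)
= sin(θ)^2 - 0
det(g) = sin(θ)^2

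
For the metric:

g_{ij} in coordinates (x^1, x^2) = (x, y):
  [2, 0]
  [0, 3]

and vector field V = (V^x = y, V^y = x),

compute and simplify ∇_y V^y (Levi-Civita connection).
All Christoffel symbols are zero.
∇_y V^y = ∂_y V^y + Γ^y_{y j} V^j
  = (0) + (0)(y) + (0)(x)
  = 0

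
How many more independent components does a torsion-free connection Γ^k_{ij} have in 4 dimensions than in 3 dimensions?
Independent components in n dimensions: n × n(n+1)/2 = n^2(n+1)/2.
4D: 4 × 10 = 40
3D: 3 × 6 = 18
Difference = 40 - 18 = 22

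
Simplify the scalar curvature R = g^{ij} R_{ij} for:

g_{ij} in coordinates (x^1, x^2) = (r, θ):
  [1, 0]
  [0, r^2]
Non-zero Christoffel symbols (Γ^k_{ij} = Γ^k_{ji}):
Γ^r_{θ θ} = -r
Γ^θ_{r θ} = 1/r
Ricci tensor (R_{ij} = R^k_{ikj}): R_{rr} = 0, R_{rθ} = 0, R_{θθ} = 0
Inverse metric: g^{rr} = 1, g^{θθ} = 1/r^2
R = g^{ij} R_{ij} = (1)(0) + (1/r^2)(0) = 0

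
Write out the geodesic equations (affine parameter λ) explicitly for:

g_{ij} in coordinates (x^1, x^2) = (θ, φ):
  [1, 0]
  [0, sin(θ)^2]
Geodesic equation: d^2x^k/dλ^2 + Γ^k_{ij} (dx^i/dλ)(dx^j/dλ) = 0.
Non-zero Christoffel symbols:
Γ^θ_{φ φ} = -sin(2*θ)/2
Γ^φ_{θ φ} = 1/tan(θ)
Substituting (the symmetric pair Γ^k_{ij}, Γ^k_{ji} combines into a factor 2):
d^2θ/dλ^2 - (sin(2*θ)/2) (dφ/dλ)^2 = 0
d^2φ/dλ^2 + (2/tan(θ)) (dθ/dλ)(dφ/dλ) = 0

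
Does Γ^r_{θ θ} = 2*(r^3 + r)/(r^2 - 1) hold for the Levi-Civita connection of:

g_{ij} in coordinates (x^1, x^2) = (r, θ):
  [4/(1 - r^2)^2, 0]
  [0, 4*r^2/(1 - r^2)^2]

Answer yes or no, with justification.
Γ^r_{θ θ} = (1/2) g^{rr} (∂_θ g_{rθ} + ∂_θ g_{rθ} - ∂_r g_{θθ}) = (1/2)((1 - r^2)^2/4)((0) + (0) - (-8*(r^3 + r)/(r^2 - 1)^3)) = (r^3 + r)/(r^2 - 1)
This differs from the proposed value 2*(r^3 + r)/(r^2 - 1).
No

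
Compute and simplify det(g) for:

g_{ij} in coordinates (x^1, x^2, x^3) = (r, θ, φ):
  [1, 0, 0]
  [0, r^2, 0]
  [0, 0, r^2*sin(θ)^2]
Diagonal metric: det(g) = g_{11}·g_{22}·g_{33}
= (1)·(r^2)·(r^2*sin(θ)^2)
det(g) = r^4*sin(θ)^2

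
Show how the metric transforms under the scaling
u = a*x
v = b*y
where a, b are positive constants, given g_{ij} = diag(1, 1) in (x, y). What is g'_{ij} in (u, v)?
Invert the transformation: x = u/a, y = v/b
g'_{ij} = (∂x^k/∂x'^i)(∂x^l/∂x'^j) g_{kl}; with g_{kl} = δ_{kl} this is Σ_k (∂x^k/∂x'^i)(∂x^k/∂x'^j).
Jacobian: ∂x/∂u = 1/a, ∂x/∂v = 0, ∂y/∂u = 0, ∂y/∂v = 1/b
g'_{uu} = (1/a)(1/a) + (0)(0) = 1/a^2
g'_{uv} = (1/a)(0) + (0)(1/b) = 0
g'_{vv} = (0)(0) + (1/b)(1/b) = 1/b^2
g'_{ij} = diag(1/a^2, 1/b^2)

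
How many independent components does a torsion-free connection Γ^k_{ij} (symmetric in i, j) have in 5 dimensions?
Γ^k_{ij} has n choices for the upper index and n(n+1)/2 independent symmetric lower index pairs.
Total = 5 × 5×6/2 = 5 × 15 = 75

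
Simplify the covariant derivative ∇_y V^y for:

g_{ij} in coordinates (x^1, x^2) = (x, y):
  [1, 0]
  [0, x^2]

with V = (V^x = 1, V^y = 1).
Non-zero Christoffel symbols:
Γ^x_{y y} = -x
Γ^y_{x y} = 1/x
∇_y V^y = ∂_y V^y + Γ^y_{y j} V^j
  = (0) + (1/x)(1) + (0)(1)
  = 1/x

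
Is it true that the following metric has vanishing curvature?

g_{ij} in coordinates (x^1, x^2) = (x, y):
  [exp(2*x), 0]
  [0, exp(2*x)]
Non-zero Christoffel symbols:
Γ^x_{x x} = 1
Γ^x_{y y} = -1
Γ^y_{x y} = 1
Ricci tensor: R_{xx} = 0, R_{xy} = 0, R_{yy} = 0
All R_{ij} vanish; in 2 dimensions the Riemann tensor is fully determined by the Ricci tensor, so R^i_{jkl} = 0: the metric is flat (curvilinear coordinates on flat space).
Yes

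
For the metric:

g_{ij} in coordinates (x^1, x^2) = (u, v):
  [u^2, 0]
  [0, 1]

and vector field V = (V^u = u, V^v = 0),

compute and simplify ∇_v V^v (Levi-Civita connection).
Non-zero Christoffel symbols:
Γ^u_{u u} = 1/u
∇_v V^v = ∂_v V^v + Γ^v_{v j} V^j
  = (0) + (0)(u) + (0)(0)
  = 0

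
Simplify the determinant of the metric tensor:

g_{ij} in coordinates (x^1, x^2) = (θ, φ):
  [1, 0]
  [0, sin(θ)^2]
For a 2×2 metric: det(g) = g_{11}·g_{22} - g_{12}·g_{21}
= (1)·(sin(θ)^2) - (0)·(0)
= sin(θ)^2 - 0
det(g) = sin(θ)^2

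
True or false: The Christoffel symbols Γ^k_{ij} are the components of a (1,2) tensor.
Under a change of coordinates Γ picks up an inhomogeneous term ∂²x/∂x'∂x'; e.g. Γ = 0 in Cartesian coordinates but Γ^r_{θθ} = -r in polar coordinates on the same flat plane.
False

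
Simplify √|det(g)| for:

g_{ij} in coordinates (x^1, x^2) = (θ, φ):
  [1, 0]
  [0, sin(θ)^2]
det(g) = sin(θ)^2
√|det(g)| = sin(θ) (taking 0 < θ < π so that |sin(θ)| = sin(θ))
Volume element: dV = sin(θ) dθ dφ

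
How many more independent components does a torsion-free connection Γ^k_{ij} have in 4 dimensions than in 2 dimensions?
Independent components in n dimensions: n × n(n+1)/2 = n^2(n+1)/2.
4D: 4 × 10 = 40
2D: 2 × 3 = 6
Difference = 40 - 6 = 34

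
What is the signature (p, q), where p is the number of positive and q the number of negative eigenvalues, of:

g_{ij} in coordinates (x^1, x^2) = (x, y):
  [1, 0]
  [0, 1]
The metric is diagonal, so its eigenvalues are the diagonal entries: 1, 1 (at a generic point, where coordinate-dependent entries are positive).
2 positive, 0 negative.
(2, 0) - Riemannian (positive definite)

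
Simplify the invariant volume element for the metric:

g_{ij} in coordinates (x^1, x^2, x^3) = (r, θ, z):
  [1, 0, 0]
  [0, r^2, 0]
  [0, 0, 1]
det(g) = r^2
√|det(g)| = r
Volume element: dV = r dr dθ dz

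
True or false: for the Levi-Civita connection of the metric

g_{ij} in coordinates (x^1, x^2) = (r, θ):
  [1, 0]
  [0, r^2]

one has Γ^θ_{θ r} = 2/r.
Γ^θ_{θ r} = (1/2) g^{θθ} (∂_θ g_{θr} + ∂_r g_{θθ} - ∂_θ g_{θr}) = (1/2)(1/r^2)((0) + (2*r) - (0)) = 1/r
This differs from the proposed value 2/r.
False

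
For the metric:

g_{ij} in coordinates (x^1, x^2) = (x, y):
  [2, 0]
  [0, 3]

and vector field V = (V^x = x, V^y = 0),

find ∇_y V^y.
All Christoffel symbols are zero.
∇_y V^y = ∂_y V^y + Γ^y_{y j} V^j
  = (0) + (0)(x) + (0)(0)
  = 0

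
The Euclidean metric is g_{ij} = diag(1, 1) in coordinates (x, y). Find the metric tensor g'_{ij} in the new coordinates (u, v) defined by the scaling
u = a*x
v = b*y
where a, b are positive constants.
Invert the transformation: x = u/a, y = v/b
g'_{ij} = (∂x^k/∂x'^i)(∂x^l/∂x'^j) g_{kl}; with g_{kl} = δ_{kl} this is Σ_k (∂x^k/∂x'^i)(∂x^k/∂x'^j).
Jacobian: ∂x/∂u = 1/a, ∂x/∂v = 0, ∂y/∂u = 0, ∂y/∂v = 1/b
g'_{uu} = (1/a)(1/a) + (0)(0) = 1/a^2
g'_{uv} = (1/a)(0) + (0)(1/b) = 0
g'_{vv} = (0)(0) + (1/b)(1/b) = 1/b^2
g'_{ij} = diag(1/a^2, 1/b^2)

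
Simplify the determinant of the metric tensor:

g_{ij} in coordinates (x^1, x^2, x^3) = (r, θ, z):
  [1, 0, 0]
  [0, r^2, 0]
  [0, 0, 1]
Diagonal metric: det(g) = g_{11}·g_{22}·g_{33}
= (1)·(r^2)·(1)
det(g) = r^2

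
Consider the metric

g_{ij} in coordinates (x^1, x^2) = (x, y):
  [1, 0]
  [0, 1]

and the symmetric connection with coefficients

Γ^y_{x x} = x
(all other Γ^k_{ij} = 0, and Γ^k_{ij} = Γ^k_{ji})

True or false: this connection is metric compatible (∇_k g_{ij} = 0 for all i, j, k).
Using ∇_k g_{ij} = ∂_k g_{ij} - Γ^m_{ki} g_{mj} - Γ^m_{kj} g_{im}:
∇_x g_{xy} = (0) - (x) - (0) = -x ≠ 0
So the connection is not metric compatible (it is not the Levi-Civita connection).
False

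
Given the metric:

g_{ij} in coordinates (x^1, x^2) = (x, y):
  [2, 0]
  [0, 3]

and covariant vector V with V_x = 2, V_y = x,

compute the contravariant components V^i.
Inverse metric (diagonal): g^{xx} = 1/2, g^{yy} = 1/3
V^i = g^{ij} V_j:
V^x = (1/2)(2) + (0)(x) = 1
V^y = (0)(2) + (1/3)(x) = x/3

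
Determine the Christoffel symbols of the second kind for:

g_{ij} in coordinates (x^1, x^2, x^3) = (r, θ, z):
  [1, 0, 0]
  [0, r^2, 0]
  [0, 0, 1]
Using Γ^k_{ij} = (1/2) g^{km} (∂_i g_{mj} + ∂_j g_{mi} - ∂_m g_{ij}); the metric is diagonal, so only the m = k term contributes.
Non-zero symbols (using the symmetry Γ^k_{ij} = Γ^k_{ji}):
Γ^r_{θ θ} = (1/2) g^{rr} (∂_θ g_{rθ} + ∂_θ g_{rθ} - ∂_r g_{θθ}) = (1/2)(1)((0) + (0) - (2*r)) = -r
Γ^θ_{r θ} = (1/2) g^{θθ} (∂_r g_{θθ} + ∂_θ g_{θr} - ∂_θ g_{rθ}) = (1/2)(1/r^2)((2*r) + (0) - (0)) = 1/r
All other Christoffel symbols are zero.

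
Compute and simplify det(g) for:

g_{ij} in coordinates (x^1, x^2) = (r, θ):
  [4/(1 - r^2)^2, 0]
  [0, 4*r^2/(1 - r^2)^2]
For a 2×2 metric: det(g) = g_{11}·g_{22} - g_{12}·g_{21}
= (4/(1 - r^2)^2)·(4*r^2/(1 - r^2)^2) - (0)·(0)
= 16*r^2/(1 - r^2)^4 - 0
det(g) = 16*r^2/(1 - r^2)^4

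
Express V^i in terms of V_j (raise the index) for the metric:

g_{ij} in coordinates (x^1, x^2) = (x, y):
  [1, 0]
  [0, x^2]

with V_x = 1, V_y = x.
Inverse metric (diagonal): g^{xx} = 1, g^{yy} = 1/x^2
V^i = g^{ij} V_j:
V^x = (1)(1) + (0)(x) = 1
V^y = (0)(1) + (1/x^2)(x) = 1/x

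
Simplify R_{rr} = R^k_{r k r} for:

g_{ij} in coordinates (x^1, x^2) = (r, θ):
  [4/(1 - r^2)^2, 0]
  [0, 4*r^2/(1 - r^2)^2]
Non-zero Christoffel symbols (Γ^k_{ij} = Γ^k_{ji}):
Γ^r_{r r} = 2*r/(1 - r^2)
Γ^r_{θ θ} = (r^3 + r)/(r^2 - 1)
Γ^θ_{r θ} = (-r^2 - 1)/(r^3 - r)
R^r_{r r r} = 0 (a repeated index in an antisymmetric pair)
R^θ_{r θ r} = ∂_θ Γ^θ_{r r} - ∂_r Γ^θ_{r θ} + Γ^θ_{θ m} Γ^m_{r r} - Γ^θ_{r m} Γ^m_{r θ}
  = (0) - ((r^4 + 4*r^2 - 1)/(r^3 - r)^2) + (2*(r^2 + 1)/(r^2 - 1)^2) - ((r^2 + 1)^2/(r^3 - r)^2) = -4/(r^2 - 1)^2
R_{rr} = R^r_{r r r} + R^θ_{r θ r} = (0) + (-4/(r^2 - 1)^2) = -4/(r^2 - 1)^2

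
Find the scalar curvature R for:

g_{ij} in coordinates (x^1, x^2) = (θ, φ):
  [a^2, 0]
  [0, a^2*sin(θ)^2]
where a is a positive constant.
Non-zero Christoffel symbols (Γ^k_{ij} = Γ^k_{ji}):
Γ^θ_{φ φ} = -sin(2*θ)/2
Γ^φ_{θ φ} = 1/tan(θ)
Ricci tensor (R_{ij} = R^k_{ikj}): R_{θθ} = 1, R_{θφ} = 0, R_{φφ} = sin(θ)^2
Inverse metric: g^{θθ} = 1/a^2, g^{φφ} = 1/(a^2*sin(θ)^2)
R = g^{ij} R_{ij} = (1/a^2)(1) + (1/(a^2*sin(θ)^2))(sin(θ)^2) = 2/a^2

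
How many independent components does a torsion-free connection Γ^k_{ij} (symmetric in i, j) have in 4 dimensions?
Γ^k_{ij} has n choices for the upper index and n(n+1)/2 independent symmetric lower index pairs.
Total = 4 × 4×5/2 = 4 × 10 = 40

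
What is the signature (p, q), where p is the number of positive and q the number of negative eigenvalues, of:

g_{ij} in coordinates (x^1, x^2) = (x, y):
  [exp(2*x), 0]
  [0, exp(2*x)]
The metric is diagonal, so its eigenvalues are the diagonal entries: exp(2*x), exp(2*x) (at a generic point, where coordinate-dependent entries are positive).
2 positive, 0 negative.
(2, 0) - Riemannian (positive definite)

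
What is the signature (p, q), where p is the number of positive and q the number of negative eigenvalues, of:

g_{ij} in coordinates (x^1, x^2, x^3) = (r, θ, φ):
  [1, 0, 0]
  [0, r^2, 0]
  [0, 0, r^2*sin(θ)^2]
The metric is diagonal, so its eigenvalues are the diagonal entries: 1, r^2, r^2*sin(θ)^2 (at a generic point, where coordinate-dependent entries are positive).
3 positive, 0 negative.
(3, 0) - Riemannian (positive definite)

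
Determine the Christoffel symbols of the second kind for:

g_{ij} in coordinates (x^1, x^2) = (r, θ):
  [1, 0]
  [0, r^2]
Using Γ^k_{ij} = (1/2) g^{km} (∂_i g_{mj} + ∂_j g_{mi} - ∂_m g_{ij}); the metric is diagonal, so only the m = k term contributes.
Non-zero symbols (using the symmetry Γ^k_{ij} = Γ^k_{ji}):
Γ^r_{θ θ} = (1/2) g^{rr} (∂_θ g_{rθ} + ∂_θ g_{rθ} - ∂_r g_{θθ}) = (1/2)(1)((0) + (0) - (2*r)) = -r
Γ^θ_{r θ} = (1/2) g^{θθ} (∂_r g_{θθ} + ∂_θ g_{θr} - ∂_θ g_{rθ}) = (1/2)(1/r^2)((2*r) + (0) - (0)) = 1/r
All other Christoffel symbols are zero.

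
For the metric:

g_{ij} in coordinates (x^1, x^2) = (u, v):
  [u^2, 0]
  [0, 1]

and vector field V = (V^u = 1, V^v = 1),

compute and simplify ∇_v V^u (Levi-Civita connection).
Non-zero Christoffel symbols:
Γ^u_{u u} = 1/u
∇_v V^u = ∂_v V^u + Γ^u_{v j} V^j
  = (0) + (0)(1) + (0)(1)
  = 0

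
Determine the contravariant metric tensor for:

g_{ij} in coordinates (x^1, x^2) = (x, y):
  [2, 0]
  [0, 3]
The metric is diagonal, so g^{ij} is diagonal with entries 1/g_{ii}: diag(1/2, 1/3).
g^{ij}:
  [1/2, 0]
  [0, 1/3]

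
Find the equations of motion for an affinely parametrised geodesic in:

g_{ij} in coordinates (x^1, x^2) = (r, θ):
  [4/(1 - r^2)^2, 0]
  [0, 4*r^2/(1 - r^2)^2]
Geodesic equation: d^2x^k/dλ^2 + Γ^k_{ij} (dx^i/dλ)(dx^j/dλ) = 0.
Non-zero Christoffel symbols:
Γ^r_{r r} = 2*r/(1 - r^2)
Γ^r_{θ θ} = (r^3 + r)/(r^2 - 1)
Γ^θ_{r θ} = (-r^2 - 1)/(r^3 - r)
Substituting (the symmetric pair Γ^k_{ij}, Γ^k_{ji} combines into a factor 2):
d^2r/dλ^2 + (2*r/(1 - r^2)) (dr/dλ)^2 + ((r^3 + r)/(r^2 - 1)) (dθ/dλ)^2 = 0
d^2θ/dλ^2 + ((-2*r^2 - 2)/(r^3 - r)) (dr/dλ)(dθ/dλ) = 0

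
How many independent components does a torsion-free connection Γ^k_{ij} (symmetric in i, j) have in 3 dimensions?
Γ^k_{ij} has n choices for the upper index and n(n+1)/2 independent symmetric lower index pairs.
Total = 3 × 3×4/2 = 3 × 6 = 18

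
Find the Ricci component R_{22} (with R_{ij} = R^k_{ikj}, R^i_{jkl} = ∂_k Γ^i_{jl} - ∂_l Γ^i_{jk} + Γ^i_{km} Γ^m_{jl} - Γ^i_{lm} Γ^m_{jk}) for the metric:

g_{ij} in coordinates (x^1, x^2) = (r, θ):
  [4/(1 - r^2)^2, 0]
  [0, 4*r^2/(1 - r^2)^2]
Non-zero Christoffel symbols (Γ^k_{ij} = Γ^k_{ji}):
Γ^r_{r r} = 2*r/(1 - r^2)
Γ^r_{θ θ} = (r^3 + r)/(r^2 - 1)
Γ^θ_{r θ} = (-r^2 - 1)/(r^3 - r)
R^r_{θ r θ} = ∂_r Γ^r_{θ θ} - ∂_θ Γ^r_{θ r} + Γ^r_{r m} Γ^m_{θ θ} - Γ^r_{θ m} Γ^m_{θ r}
  = ((r^4 - 4*r^2 - 1)/(r^2 - 1)^2) - (0) + (-2*r^2*(r^2 + 1)/(r^2 - 1)^2) - (-(r^2 + 1)^2/(r^2 - 1)^2) = -4*r^2/(r^2 - 1)^2
R^θ_{θ θ θ} = 0 (a repeated index in an antisymmetric pair)
R_{θθ} = R^r_{θ r θ} + R^θ_{θ θ θ} = (-4*r^2/(r^2 - 1)^2) + (0) = -4*r^2/(r^2 - 1)^2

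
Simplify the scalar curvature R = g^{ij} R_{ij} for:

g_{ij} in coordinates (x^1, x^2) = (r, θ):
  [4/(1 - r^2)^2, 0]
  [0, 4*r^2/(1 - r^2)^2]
Non-zero Christoffel symbols (Γ^k_{ij} = Γ^k_{ji}):
Γ^r_{r r} = 2*r/(1 - r^2)
Γ^r_{θ θ} = (r^3 + r)/(r^2 - 1)
Γ^θ_{r θ} = (-r^2 - 1)/(r^3 - r)
Ricci tensor (R_{ij} = R^k_{ikj}): R_{rr} = -4/(r^2 - 1)^2, R_{rθ} = 0, R_{θθ} = -4*r^2/(r^2 - 1)^2
Inverse metric: g^{rr} = (1 - r^2)^2/4, g^{θθ} = (1 - r^2)^2/(4*r^2)
R = g^{ij} R_{ij} = ((1 - r^2)^2/4)(-4/(r^2 - 1)^2) + ((1 - r^2)^2/(4*r^2))(-4*r^2/(r^2 - 1)^2) = -2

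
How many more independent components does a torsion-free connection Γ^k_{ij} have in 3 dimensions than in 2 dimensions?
Independent components in n dimensions: n × n(n+1)/2 = n^2(n+1)/2.
3D: 3 × 6 = 18
2D: 2 × 3 = 6
Difference = 18 - 6 = 12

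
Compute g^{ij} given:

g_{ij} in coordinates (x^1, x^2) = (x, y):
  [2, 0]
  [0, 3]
The metric is diagonal, so g^{ij} is diagonal with entries 1/g_{ii}: diag(1/2, 1/3).
g^{ij}:
  [1/2, 0]
  [0, 1/3]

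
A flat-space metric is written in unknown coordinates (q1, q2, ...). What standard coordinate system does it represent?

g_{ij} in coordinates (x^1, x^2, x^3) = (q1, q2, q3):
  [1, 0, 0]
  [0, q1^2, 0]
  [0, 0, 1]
The line element ds^2 = dq1^2 + q1^2 dq2^2 + dq3^2 is dr^2 + r^2 dθ^2 + dz^2 with q1 = r, q2 = θ, q3 = z.
cylindrical coordinates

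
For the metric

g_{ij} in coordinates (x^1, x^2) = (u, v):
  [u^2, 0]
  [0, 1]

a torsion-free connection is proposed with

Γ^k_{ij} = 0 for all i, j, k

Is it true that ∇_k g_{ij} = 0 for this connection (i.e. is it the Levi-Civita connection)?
Using ∇_k g_{ij} = ∂_k g_{ij} - Γ^m_{ki} g_{mj} - Γ^m_{kj} g_{im}:
∇_u g_{uu} = (2*u) - (0) - (0) = 2*u ≠ 0
So the connection is not metric compatible (it is not the Levi-Civita connection).
No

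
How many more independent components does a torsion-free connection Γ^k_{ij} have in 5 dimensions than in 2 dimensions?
Independent components in n dimensions: n × n(n+1)/2 = n^2(n+1)/2.
5D: 5 × 15 = 75
2D: 2 × 3 = 6
Difference = 75 - 6 = 69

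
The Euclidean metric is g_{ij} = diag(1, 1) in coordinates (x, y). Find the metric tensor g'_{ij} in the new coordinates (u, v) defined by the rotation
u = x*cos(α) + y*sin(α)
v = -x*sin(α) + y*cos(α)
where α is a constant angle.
Invert the transformation: x = u*cos(α) - v*sin(α), y = u*sin(α) + v*cos(α)
g'_{ij} = (∂x^k/∂x'^i)(∂x^l/∂x'^j) g_{kl}; with g_{kl} = δ_{kl} this is Σ_k (∂x^k/∂x'^i)(∂x^k/∂x'^j).
Jacobian: ∂x/∂u = cos(α), ∂x/∂v = -sin(α), ∂y/∂u = sin(α), ∂y/∂v = cos(α)
g'_{uu} = (cos(α))(cos(α)) + (sin(α))(sin(α)) = 1
g'_{uv} = (cos(α))(-sin(α)) + (sin(α))(cos(α)) = 0
g'_{vv} = (-sin(α))(-sin(α)) + (cos(α))(cos(α)) = 1
g'_{ij} = diag(1, 1)
The Euclidean metric is invariant under rotations.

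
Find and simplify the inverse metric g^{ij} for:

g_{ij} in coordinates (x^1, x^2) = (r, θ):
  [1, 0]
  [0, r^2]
The metric is diagonal, so g^{ij} is diagonal with entries 1/g_{ii}: diag(1, 1/(r^2)).
g^{ij}:
  [1, 0]
  [0, 1/r^2]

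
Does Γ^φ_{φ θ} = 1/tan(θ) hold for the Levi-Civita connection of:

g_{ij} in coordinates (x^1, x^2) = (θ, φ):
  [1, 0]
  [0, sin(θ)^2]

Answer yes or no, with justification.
Γ^φ_{φ θ} = (1/2) g^{φφ} (∂_φ g_{φθ} + ∂_θ g_{φφ} - ∂_φ g_{φθ}) = (1/2)(1/sin(θ)^2)((0) + (sin(2*θ)) - (0)) = 1/tan(θ)
This equals the proposed value 1/tan(θ).
Yes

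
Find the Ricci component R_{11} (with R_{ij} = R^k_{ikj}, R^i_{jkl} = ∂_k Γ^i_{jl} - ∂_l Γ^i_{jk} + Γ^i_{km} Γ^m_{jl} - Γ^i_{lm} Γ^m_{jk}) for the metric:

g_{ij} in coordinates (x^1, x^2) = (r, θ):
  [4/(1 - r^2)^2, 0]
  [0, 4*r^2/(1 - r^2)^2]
Non-zero Christoffel symbols (Γ^k_{ij} = Γ^k_{ji}):
Γ^r_{r r} = 2*r/(1 - r^2)
Γ^r_{θ θ} = (r^3 + r)/(r^2 - 1)
Γ^θ_{r θ} = (-r^2 - 1)/(r^3 - r)
R^r_{r r r} = 0 (a repeated index in an antisymmetric pair)
R^θ_{r θ r} = ∂_θ Γ^θ_{r r} - ∂_r Γ^θ_{r θ} + Γ^θ_{θ m} Γ^m_{r r} - Γ^θ_{r m} Γ^m_{r θ}
  = (0) - ((r^4 + 4*r^2 - 1)/(r^3 - r)^2) + (2*(r^2 + 1)/(r^2 - 1)^2) - ((r^2 + 1)^2/(r^3 - r)^2) = -4/(r^2 - 1)^2
R_{rr} = R^r_{r r r} + R^θ_{r θ r} = (0) + (-4/(r^2 - 1)^2) = -4/(r^2 - 1)^2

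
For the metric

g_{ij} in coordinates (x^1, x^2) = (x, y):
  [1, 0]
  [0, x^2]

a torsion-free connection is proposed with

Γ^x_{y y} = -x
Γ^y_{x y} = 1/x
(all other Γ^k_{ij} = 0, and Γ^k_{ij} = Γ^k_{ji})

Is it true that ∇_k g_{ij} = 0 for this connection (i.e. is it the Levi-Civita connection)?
Using ∇_k g_{ij} = ∂_k g_{ij} - Γ^m_{ki} g_{mj} - Γ^m_{kj} g_{im}:
e.g. ∇_x g_{yy} = (2*x) - (x) - (x) = 0
Every component ∇_k g_{ij} vanishes: the connection is metric compatible.
Yes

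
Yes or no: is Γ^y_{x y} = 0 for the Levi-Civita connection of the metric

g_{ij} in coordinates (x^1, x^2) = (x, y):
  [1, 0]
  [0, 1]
Γ^y_{x y} = (1/2) g^{yy} (∂_x g_{yy} + ∂_y g_{yx} - ∂_y g_{xy}) = (1/2)(1)((0) + (0) - (0)) = 0
This equals the proposed value 0.
Yes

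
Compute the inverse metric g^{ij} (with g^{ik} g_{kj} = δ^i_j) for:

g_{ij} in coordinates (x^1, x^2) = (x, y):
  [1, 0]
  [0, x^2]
The metric is diagonal, so g^{ij} is diagonal with entries 1/g_{ii}: diag(1, 1/(x^2)).
g^{ij}:
  [1, 0]
  [0, 1/x^2]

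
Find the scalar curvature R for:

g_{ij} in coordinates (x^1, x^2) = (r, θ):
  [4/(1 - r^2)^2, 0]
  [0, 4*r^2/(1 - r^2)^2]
Non-zero Christoffel symbols (Γ^k_{ij} = Γ^k_{ji}):
Γ^r_{r r} = 2*r/(1 - r^2)
Γ^r_{θ θ} = (r^3 + r)/(r^2 - 1)
Γ^θ_{r θ} = (-r^2 - 1)/(r^3 - r)
Ricci tensor (R_{ij} = R^k_{ikj}): R_{rr} = -4/(r^2 - 1)^2, R_{rθ} = 0, R_{θθ} = -4*r^2/(r^2 - 1)^2
Inverse metric: g^{rr} = (1 - r^2)^2/4, g^{θθ} = (1 - r^2)^2/(4*r^2)
R = g^{ij} R_{ij} = ((1 - r^2)^2/4)(-4/(r^2 - 1)^2) + ((1 - r^2)^2/(4*r^2))(-4*r^2/(r^2 - 1)^2) = -2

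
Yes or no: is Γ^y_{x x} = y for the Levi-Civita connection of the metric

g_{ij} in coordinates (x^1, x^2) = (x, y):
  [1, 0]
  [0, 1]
Γ^y_{x x} = (1/2) g^{yy} (∂_x g_{yx} + ∂_x g_{yx} - ∂_y g_{xx}) = (1/2)(1)((0) + (0) - (0)) = 0
This differs from the proposed value y.
No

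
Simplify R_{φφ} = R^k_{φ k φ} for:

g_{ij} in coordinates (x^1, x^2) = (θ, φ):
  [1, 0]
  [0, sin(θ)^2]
Non-zero Christoffel symbols (Γ^k_{ij} = Γ^k_{ji}):
Γ^θ_{φ φ} = -sin(2*θ)/2
Γ^φ_{θ φ} = 1/tan(θ)
R^θ_{φ θ φ} = ∂_θ Γ^θ_{φ φ} - ∂_φ Γ^θ_{φ θ} + Γ^θ_{θ m} Γ^m_{φ φ} - Γ^θ_{φ m} Γ^m_{φ θ}
  = (-cos(2*θ)) - (0) + (0) - (-cos(θ)^2) = sin(θ)^2
R^φ_{φ φ φ} = 0 (a repeated index in an antisymmetric pair)
R_{φφ} = R^θ_{φ θ φ} + R^φ_{φ φ φ} = (sin(θ)^2) + (0) = sin(θ)^2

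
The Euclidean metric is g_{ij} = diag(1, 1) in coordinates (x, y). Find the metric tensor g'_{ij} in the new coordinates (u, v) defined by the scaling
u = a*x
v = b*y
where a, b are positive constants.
Invert the transformation: x = u/a, y = v/b
g'_{ij} = (∂x^k/∂x'^i)(∂x^l/∂x'^j) g_{kl}; with g_{kl} = δ_{kl} this is Σ_k (∂x^k/∂x'^i)(∂x^k/∂x'^j).
Jacobian: ∂x/∂u = 1/a, ∂x/∂v = 0, ∂y/∂u = 0, ∂y/∂v = 1/b
g'_{uu} = (1/a)(1/a) + (0)(0) = 1/a^2
g'_{uv} = (1/a)(0) + (0)(1/b) = 0
g'_{vv} = (0)(0) + (1/b)(1/b) = 1/b^2
g'_{ij} = diag(1/a^2, 1/b^2)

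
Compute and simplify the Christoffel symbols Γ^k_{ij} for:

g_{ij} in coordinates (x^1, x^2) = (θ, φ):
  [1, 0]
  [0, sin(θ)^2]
Using Γ^k_{ij} = (1/2) g^{km} (∂_i g_{mj} + ∂_j g_{mi} - ∂_m g_{ij}); the metric is diagonal, so only the m = k term contributes.
Non-zero symbols (using the symmetry Γ^k_{ij} = Γ^k_{ji}):
Γ^θ_{φ φ} = (1/2) g^{θθ} (∂_φ g_{θφ} + ∂_φ g_{θφ} - ∂_θ g_{φφ}) = (1/2)(1)((0) + (0) - (sin(2*θ))) = -sin(2*θ)/2
Γ^φ_{θ φ} = (1/2) g^{φφ} (∂_θ g_{φφ} + ∂_φ g_{φθ} - ∂_φ g_{θφ}) = (1/2)(1/sin(θ)^2)((sin(2*θ)) + (0) - (0)) = 1/tan(θ)
All other Christoffel symbols are zero.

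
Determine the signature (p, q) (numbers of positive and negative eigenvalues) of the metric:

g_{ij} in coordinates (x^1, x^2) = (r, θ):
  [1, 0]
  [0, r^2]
The metric is diagonal, so its eigenvalues are the diagonal entries: 1, r^2 (at a generic point, where coordinate-dependent entries are positive).
2 positive, 0 negative.
(2, 0) - Riemannian (positive definite)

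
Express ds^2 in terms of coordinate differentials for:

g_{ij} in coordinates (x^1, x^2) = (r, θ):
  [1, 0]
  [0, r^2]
ds^2 = g_{ij} dx^i dx^j; only the non-zero components contribute.
ds^2 = dr^2 + r^2 dθ^2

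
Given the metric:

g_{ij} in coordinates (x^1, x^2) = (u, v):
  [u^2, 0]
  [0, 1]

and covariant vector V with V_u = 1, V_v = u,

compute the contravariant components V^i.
Inverse metric (diagonal): g^{uu} = 1/u^2, g^{vv} = 1
V^i = g^{ij} V_j:
V^u = (1/u^2)(1) + (0)(u) = 1/u^2
V^v = (0)(1) + (1)(u) = u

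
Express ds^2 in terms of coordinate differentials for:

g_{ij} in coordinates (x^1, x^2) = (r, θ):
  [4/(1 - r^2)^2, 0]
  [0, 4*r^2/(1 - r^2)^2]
ds^2 = g_{ij} dx^i dx^j; only the non-zero components contribute.
ds^2 = (4/(1 - r^2)^2) dr^2 + (4*r^2/(1 - r^2)^2) dθ^2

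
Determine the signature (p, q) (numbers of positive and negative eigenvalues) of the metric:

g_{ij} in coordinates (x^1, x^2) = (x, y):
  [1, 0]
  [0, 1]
The metric is diagonal, so its eigenvalues are the diagonal entries: 1, 1 (at a generic point, where coordinate-dependent entries are positive).
2 positive, 0 negative.
(2, 0) - Riemannian (positive definite)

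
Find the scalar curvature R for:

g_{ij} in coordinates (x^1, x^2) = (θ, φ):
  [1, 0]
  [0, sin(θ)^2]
Non-zero Christoffel symbols (Γ^k_{ij} = Γ^k_{ji}):
Γ^θ_{φ φ} = -sin(2*θ)/2
Γ^φ_{θ φ} = 1/tan(θ)
Ricci tensor (R_{ij} = R^k_{ikj}): R_{θθ} = 1, R_{θφ} = 0, R_{φφ} = sin(θ)^2
Inverse metric: g^{θθ} = 1, g^{φφ} = 1/sin(θ)^2
R = g^{ij} R_{ij} = (1)(1) + (1/sin(θ)^2)(sin(θ)^2) = 2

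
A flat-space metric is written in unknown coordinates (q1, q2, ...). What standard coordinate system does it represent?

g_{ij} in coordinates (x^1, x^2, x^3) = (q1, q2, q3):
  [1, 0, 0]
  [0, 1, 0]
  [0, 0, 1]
All components are constant and the metric is the identity, i.e. orthonormal rectilinear coordinates.
Cartesian (3D) coordinates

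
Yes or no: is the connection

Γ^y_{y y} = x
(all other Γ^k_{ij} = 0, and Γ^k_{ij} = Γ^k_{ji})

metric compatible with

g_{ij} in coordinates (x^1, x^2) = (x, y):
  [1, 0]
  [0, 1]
Using ∇_k g_{ij} = ∂_k g_{ij} - Γ^m_{ki} g_{mj} - Γ^m_{kj} g_{im}:
∇_y g_{yy} = (0) - (x) - (x) = -2*x ≠ 0
So the connection is not metric compatible (it is not the Levi-Civita connection).
No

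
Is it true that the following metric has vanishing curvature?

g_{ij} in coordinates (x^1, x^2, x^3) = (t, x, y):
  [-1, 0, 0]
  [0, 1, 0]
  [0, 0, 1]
All metric components are constant, so every Christoffel symbol vanishes and R^i_{jkl} = 0.
Yes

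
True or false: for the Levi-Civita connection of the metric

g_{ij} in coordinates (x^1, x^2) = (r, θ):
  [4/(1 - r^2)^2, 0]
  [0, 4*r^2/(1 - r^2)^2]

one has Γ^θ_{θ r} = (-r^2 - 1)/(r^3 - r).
Γ^θ_{θ r} = (1/2) g^{θθ} (∂_θ g_{θr} + ∂_r g_{θθ} - ∂_θ g_{θr}) = (1/2)((1 - r^2)^2/(4*r^2))((0) + (-8*(r^3 + r)/(r^2 - 1)^3) - (0)) = (-r^2 - 1)/(r^3 - r)
This equals the proposed value (-r^2 - 1)/(r^3 - r).
True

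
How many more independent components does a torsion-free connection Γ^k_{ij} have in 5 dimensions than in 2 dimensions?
Independent components in n dimensions: n × n(n+1)/2 = n^2(n+1)/2.
5D: 5 × 15 = 75
2D: 2 × 3 = 6
Difference = 75 - 6 = 69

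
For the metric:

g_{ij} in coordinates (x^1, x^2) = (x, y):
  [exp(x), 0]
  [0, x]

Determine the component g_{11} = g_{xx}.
With x^1 = x, x^2 = y, g_{11} = g_{xx} is the row-1, column-1 entry of the matrix.
g_{11} = exp(x)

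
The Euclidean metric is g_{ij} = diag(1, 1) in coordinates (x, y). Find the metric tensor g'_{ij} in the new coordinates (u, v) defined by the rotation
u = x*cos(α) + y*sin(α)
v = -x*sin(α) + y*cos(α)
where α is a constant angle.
Invert the transformation: x = u*cos(α) - v*sin(α), y = u*sin(α) + v*cos(α)
g'_{ij} = (∂x^k/∂x'^i)(∂x^l/∂x'^j) g_{kl}; with g_{kl} = δ_{kl} this is Σ_k (∂x^k/∂x'^i)(∂x^k/∂x'^j).
Jacobian: ∂x/∂u = cos(α), ∂x/∂v = -sin(α), ∂y/∂u = sin(α), ∂y/∂v = cos(α)
g'_{uu} = (cos(α))(cos(α)) + (sin(α))(sin(α)) = 1
g'_{uv} = (cos(α))(-sin(α)) + (sin(α))(cos(α)) = 0
g'_{vv} = (-sin(α))(-sin(α)) + (cos(α))(cos(α)) = 1
g'_{ij} = diag(1, 1)
The Euclidean metric is invariant under rotations.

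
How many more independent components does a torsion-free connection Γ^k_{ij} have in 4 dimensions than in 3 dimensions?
Independent components in n dimensions: n × n(n+1)/2 = n^2(n+1)/2.
4D: 4 × 10 = 40
3D: 3 × 6 = 18
Difference = 40 - 18 = 22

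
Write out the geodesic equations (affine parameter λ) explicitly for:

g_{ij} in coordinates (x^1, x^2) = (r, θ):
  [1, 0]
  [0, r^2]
Geodesic equation: d^2x^k/dλ^2 + Γ^k_{ij} (dx^i/dλ)(dx^j/dλ) = 0.
Non-zero Christoffel symbols:
Γ^r_{θ θ} = -r
Γ^θ_{r θ} = 1/r
Substituting (the symmetric pair Γ^k_{ij}, Γ^k_{ji} combines into a factor 2):
d^2r/dλ^2 - r (dθ/dλ)^2 = 0
d^2θ/dλ^2 + (2/r) (dr/dλ)(dθ/dλ) = 0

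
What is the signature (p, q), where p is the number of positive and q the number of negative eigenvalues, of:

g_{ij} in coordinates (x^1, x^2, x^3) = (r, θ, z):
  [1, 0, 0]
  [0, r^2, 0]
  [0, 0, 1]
The metric is diagonal, so its eigenvalues are the diagonal entries: 1, r^2, 1 (at a generic point, where coordinate-dependent entries are positive).
3 positive, 0 negative.
(3, 0) - Riemannian (positive definite)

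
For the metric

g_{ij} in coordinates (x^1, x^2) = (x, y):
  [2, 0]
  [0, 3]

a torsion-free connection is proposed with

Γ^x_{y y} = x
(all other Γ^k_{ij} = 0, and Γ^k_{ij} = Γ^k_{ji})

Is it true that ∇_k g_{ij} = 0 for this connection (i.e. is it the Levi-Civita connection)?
Using ∇_k g_{ij} = ∂_k g_{ij} - Γ^m_{ki} g_{mj} - Γ^m_{kj} g_{im}:
∇_y g_{xy} = (0) - (0) - (2*x) = -2*x ≠ 0
So the connection is not metric compatible (it is not the Levi-Civita connection).
No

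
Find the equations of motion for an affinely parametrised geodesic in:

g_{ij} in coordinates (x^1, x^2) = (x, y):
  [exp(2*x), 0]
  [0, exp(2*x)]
Geodesic equation: d^2x^k/dλ^2 + Γ^k_{ij} (dx^i/dλ)(dx^j/dλ) = 0.
Non-zero Christoffel symbols:
Γ^x_{x x} = 1
Γ^x_{y y} = -1
Γ^y_{x y} = 1
Substituting (the symmetric pair Γ^k_{ij}, Γ^k_{ji} combines into a factor 2):
d^2x/dλ^2 + (dx/dλ)^2 - (dy/dλ)^2 = 0
d^2y/dλ^2 + 2 (dx/dλ)(dy/dλ) = 0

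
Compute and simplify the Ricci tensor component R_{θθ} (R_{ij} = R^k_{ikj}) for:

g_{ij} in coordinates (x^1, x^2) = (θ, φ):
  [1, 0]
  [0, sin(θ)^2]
Non-zero Christoffel symbols (Γ^k_{ij} = Γ^k_{ji}):
Γ^θ_{φ φ} = -sin(2*θ)/2
Γ^φ_{θ φ} = 1/tan(θ)
R^θ_{θ θ θ} = 0 (a repeated index in an antisymmetric pair)
R^φ_{θ φ θ} = ∂_φ Γ^φ_{θ θ} - ∂_θ Γ^φ_{θ φ} + Γ^φ_{φ m} Γ^m_{θ θ} - Γ^φ_{θ m} Γ^m_{θ φ}
  = (0) - (-1/sin(θ)^2) + (0) - (1/tan(θ)^2) = 1
R_{θθ} = R^θ_{θ θ θ} + R^φ_{θ φ θ} = (0) + (1) = 1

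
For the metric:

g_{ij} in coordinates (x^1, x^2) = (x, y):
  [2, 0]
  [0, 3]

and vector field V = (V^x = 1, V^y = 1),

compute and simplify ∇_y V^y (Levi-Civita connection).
All Christoffel symbols are zero.
∇_y V^y = ∂_y V^y + Γ^y_{y j} V^j
  = (0) + (0)(1) + (0)(1)
  = 0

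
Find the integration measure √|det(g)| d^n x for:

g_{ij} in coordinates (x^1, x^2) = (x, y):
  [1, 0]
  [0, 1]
det(g) = 1
√|det(g)| = 1
Volume element: dV = 1 dx dy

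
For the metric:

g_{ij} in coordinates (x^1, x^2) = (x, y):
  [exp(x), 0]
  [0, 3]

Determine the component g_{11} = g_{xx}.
With x^1 = x, x^2 = y, g_{11} = g_{xx} is the row-1, column-1 entry of the matrix.
g_{11} = exp(x)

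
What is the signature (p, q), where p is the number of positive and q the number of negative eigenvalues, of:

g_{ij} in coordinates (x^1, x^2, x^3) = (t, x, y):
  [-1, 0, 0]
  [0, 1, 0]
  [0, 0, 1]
The metric is diagonal, so its eigenvalues are the diagonal entries: -1, 1, 1 (at a generic point, where coordinate-dependent entries are positive).
2 positive, 1 negative.
(2, 1) - Lorentzian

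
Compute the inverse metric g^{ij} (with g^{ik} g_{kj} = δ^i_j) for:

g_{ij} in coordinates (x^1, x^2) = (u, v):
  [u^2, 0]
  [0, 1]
The metric is diagonal, so g^{ij} is diagonal with entries 1/g_{ii}: diag(1/(u^2), 1).
g^{ij}:
  [1/u^2, 0]
  [0, 1]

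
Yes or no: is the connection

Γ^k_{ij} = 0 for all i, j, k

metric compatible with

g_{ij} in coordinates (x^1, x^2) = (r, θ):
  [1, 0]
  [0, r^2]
Using ∇_k g_{ij} = ∂_k g_{ij} - Γ^m_{ki} g_{mj} - Γ^m_{kj} g_{im}:
∇_r g_{θθ} = (2*r) - (0) - (0) = 2*r ≠ 0
So the connection is not metric compatible (it is not the Levi-Civita connection).
No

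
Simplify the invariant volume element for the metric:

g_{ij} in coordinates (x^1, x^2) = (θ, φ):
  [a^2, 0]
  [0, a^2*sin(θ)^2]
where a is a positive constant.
det(g) = a^4*sin(θ)^2
√|det(g)| = a^2*sin(θ) (taking 0 < θ < π so that |sin(θ)| = sin(θ))
Volume element: dV = a^2*sin(θ) dθ dφ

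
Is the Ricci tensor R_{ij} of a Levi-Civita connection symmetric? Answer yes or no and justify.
R_{ij} = R^k_{ikj}; the pair symmetry R_{kilj} = R_{ljki} gives R_{ij} = R_{ji}.
Yes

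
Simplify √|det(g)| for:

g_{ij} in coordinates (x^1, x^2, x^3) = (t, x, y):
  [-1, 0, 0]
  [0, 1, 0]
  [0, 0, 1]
det(g) = -1
√|det(g)| = 1
Volume element: dV = 1 dt dx dy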